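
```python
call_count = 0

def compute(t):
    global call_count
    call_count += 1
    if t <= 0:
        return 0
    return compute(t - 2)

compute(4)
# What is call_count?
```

Linear recursion stepping by 2: 3 calls from t=4 down to ≤0.

Answer: 3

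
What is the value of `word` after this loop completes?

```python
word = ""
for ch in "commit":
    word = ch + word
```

Reverse 'commit'
`word` takes the values: "" → "c" → "oc" → "moc" → "mmoc" → "immoc" → "timmoc"

Answer: "timmoc"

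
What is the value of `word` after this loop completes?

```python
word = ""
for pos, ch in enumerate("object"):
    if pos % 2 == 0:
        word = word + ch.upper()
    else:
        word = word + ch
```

Uppercase even positions in 'object'
`word` takes the values: "" → "O" → "Ob" → "ObJ" → "ObJe" → "ObJeC" → "ObJeCt"

Answer: "ObJeCt"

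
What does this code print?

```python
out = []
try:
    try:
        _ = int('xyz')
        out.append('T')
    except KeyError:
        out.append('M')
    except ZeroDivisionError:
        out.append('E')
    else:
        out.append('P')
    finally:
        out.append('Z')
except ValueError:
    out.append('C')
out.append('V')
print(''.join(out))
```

Execution trace: 'Z' (finally) → 'C' (outer except ValueError) → 'V' (after the try/except). Output: ZCV

Answer: ZCV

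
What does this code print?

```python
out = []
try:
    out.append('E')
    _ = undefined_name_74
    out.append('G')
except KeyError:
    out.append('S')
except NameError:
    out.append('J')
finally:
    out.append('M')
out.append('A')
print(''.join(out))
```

Execution trace: 'E' (try body) → 'J' (except NameError) → 'M' (finally) → 'A' (after the try/except). Output: EJMA

Answer: EJMA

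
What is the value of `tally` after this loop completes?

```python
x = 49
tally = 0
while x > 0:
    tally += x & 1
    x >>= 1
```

Count set bits in 49 (binary: 0b110001)
`tally` takes the values: 0 → 1 → 2 → 3

Answer: 3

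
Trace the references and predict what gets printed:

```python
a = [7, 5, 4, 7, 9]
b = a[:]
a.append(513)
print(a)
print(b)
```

Key concept: slice [:] creates copy.
Step by step:
`a = [7, 5, 4, 7, 9]` → a = [7, 5, 4, 7, 9]
`b = a[:]` → b = [7, 5, 4, 7, 9]
`a.append(513)` → a = [7, 5, 4, 7, 9, 513]
`print(a)` → prints [7, 5, 4, 7, 9, 513]
`print(b)` → prints [7, 5, 4, 7, 9]

Answer:
[7, 5, 4, 7, 9, 513]
[7, 5, 4, 7, 9]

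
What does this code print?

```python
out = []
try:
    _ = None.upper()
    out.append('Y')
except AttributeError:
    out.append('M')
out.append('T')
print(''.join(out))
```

Execution trace: 'M' (except AttributeError) → 'T' (after the try/except). Output: MT

Answer: MT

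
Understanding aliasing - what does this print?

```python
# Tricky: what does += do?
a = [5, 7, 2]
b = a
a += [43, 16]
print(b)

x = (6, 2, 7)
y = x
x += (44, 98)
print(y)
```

Key concept: += behavior differs for mutable vs immutable.
Step by step:
`a = [5, 7, 2]` → a = [5, 7, 2]
`b = a` → b = [5, 7, 2] (same object as a)
`a += [43, 16]` → a = [5, 7, 2, 43, 16] (same object as b); b = [5, 7, 2, 43, 16] (same object as a)
`print(b)` → prints [5, 7, 2, 43, 16]
`x = (6, 2, 7)` → x = (6, 2, 7)
`y = x` → y = (6, 2, 7)
`x += (44, 98)` → x = (6, 2, 7, 44, 98)
`print(y)` → prints (6, 2, 7)

Answer:
[5, 7, 2, 43, 16]
(6, 2, 7)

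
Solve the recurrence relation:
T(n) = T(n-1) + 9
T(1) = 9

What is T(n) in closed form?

Unrolling: T(n) = T(1) + 9·(n-1) = 9 + 9(n-1) = 9n.

Answer: T(n) = 9n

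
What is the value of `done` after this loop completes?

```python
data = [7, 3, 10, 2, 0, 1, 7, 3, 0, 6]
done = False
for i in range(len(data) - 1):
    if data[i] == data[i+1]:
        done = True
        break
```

Check consecutive duplicates in [7, 3, 10, 2, 0, 1, 7, 3, 0, 6]
`done` takes the values: False

Answer: False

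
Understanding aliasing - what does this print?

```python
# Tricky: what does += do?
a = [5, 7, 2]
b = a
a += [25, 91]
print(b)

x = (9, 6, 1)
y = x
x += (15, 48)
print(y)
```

Key concept: += behavior differs for mutable vs immutable.
Step by step:
`a = [5, 7, 2]` → a = [5, 7, 2]
`b = a` → b = [5, 7, 2] (same object as a)
`a += [25, 91]` → a = [5, 7, 2, 25, 91] (same object as b); b = [5, 7, 2, 25, 91] (same object as a)
`print(b)` → prints [5, 7, 2, 25, 91]
`x = (9, 6, 1)` → x = (9, 6, 1)
`y = x` → y = (9, 6, 1)
`x += (15, 48)` → x = (9, 6, 1, 15, 48)
`print(y)` → prints (9, 6, 1)

Answer:
[5, 7, 2, 25, 91]
(9, 6, 1)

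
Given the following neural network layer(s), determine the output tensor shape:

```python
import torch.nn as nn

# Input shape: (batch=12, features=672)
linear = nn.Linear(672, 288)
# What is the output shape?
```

Input: (12, 672) -> Output: (12, 288)

Answer: (12, 288)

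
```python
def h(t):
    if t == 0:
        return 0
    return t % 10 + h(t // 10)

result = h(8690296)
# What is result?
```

Sum of digits of 8690296: 6 + 9 + 2 + 0 + 9 + 6 + 8 = 40

Answer: 40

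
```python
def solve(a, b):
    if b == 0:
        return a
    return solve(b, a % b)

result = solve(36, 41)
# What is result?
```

solve(36, 41) -> solve(41, 36) -> solve(36, 5) -> solve(5, 1) -> solve(1, 0) -> 1

Answer: 1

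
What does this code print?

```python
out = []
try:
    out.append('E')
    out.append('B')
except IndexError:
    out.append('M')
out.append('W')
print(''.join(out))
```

Execution trace: 'E' (try body) → 'B' (try body, no exception) → 'W' (after the try/except). Output: EBW

Answer: EBW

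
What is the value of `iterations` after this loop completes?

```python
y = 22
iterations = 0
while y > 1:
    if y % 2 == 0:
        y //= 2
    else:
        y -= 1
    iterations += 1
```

Steps to reduce 22 to 1
`iterations` takes the values: 0 → 1 → 2 → 3 → 4 → 5 → 6

Answer: 6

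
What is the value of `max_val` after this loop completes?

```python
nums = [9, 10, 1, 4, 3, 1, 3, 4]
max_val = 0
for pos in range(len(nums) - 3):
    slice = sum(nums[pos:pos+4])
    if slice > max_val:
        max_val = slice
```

Max sum of 4-element window in [9, 10, 1, 4, 3, 1, 3, 4]
`max_val` takes the values: 0 → 24

Answer: 24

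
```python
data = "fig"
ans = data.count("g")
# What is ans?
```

Trace:
`data = "fig"` → data = 'fig'
`ans = data.count("g")` → ans = 1
So ans = 1

Answer: 1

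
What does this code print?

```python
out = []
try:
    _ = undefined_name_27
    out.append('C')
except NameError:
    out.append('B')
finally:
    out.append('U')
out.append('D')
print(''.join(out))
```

Execution trace: 'B' (except NameError) → 'U' (finally) → 'D' (after the try/except). Output: BUD

Answer: BUD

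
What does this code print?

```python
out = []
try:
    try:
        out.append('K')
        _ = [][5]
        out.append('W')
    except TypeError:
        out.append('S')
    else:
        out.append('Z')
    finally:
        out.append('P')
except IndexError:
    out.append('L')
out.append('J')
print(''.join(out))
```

Execution trace: 'K' (try body) → 'P' (finally) → 'L' (outer except IndexError) → 'J' (after the try/except). Output: KPLJ

Answer: KPLJ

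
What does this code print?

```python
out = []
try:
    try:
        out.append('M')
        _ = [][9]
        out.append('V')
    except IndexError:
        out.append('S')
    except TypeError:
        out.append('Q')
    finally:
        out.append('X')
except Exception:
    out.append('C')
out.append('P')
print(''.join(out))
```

Execution trace: 'M' (inner try body) → 'S' (inner except IndexError) → 'X' (inner finally) → 'P' (after the try/except). Output: MSXP

Answer: MSXP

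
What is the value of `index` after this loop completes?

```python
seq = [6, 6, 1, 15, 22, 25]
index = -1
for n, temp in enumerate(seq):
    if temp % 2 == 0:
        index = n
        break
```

First even number index in [6, 6, 1, 15, 22, 25]
`index` takes the values: -1 → 0

Answer: 0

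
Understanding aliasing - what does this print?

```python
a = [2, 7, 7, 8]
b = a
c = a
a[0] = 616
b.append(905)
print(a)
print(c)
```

Key concept: multiple aliases.
Step by step:
`a = [2, 7, 7, 8]` → a = [2, 7, 7, 8]
`b = a` → b = [2, 7, 7, 8] (same object as a)
`c = a` → c = [2, 7, 7, 8] (same object as a, b)
`a[0] = 616` → a = [616, 7, 7, 8] (same object as b, c); b = [616, 7, 7, 8] (same object as a, c); c = [616, 7, 7, 8] (same object as a, b)
`b.append(905)` → a = [616, 7, 7, 8, 905] (same object as b, c); b = [616, 7, 7, 8, 905] (same object as a, c); c = [616, 7, 7, 8, 905] (same object as a, b)
`print(a)` → prints [616, 7, 7, 8, 905]
`print(c)` → prints [616, 7, 7, 8, 905]

Answer:
[616, 7, 7, 8, 905]
[616, 7, 7, 8, 905]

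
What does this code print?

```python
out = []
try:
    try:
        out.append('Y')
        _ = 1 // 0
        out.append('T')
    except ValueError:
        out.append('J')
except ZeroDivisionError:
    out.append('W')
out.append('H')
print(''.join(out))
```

Execution trace: 'Y' (try body) → 'W' (outer except ZeroDivisionError) → 'H' (after the try/except). Output: YWH

Answer: YWH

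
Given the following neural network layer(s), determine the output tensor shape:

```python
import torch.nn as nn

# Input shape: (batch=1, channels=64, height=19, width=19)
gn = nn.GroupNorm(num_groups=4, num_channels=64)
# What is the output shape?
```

Input: (1, 64, 19, 19) -> Output: (1, 64, 19, 19)

Answer: (1, 64, 19, 19)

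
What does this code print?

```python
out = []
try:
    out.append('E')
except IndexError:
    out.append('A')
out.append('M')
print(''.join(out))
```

Execution trace: 'E' (try body, no exception) → 'M' (after the try/except). Output: EM

Answer: EM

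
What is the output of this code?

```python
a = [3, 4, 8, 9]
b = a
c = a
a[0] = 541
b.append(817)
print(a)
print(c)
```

Key concept: multiple aliases.
Step by step:
`a = [3, 4, 8, 9]` → a = [3, 4, 8, 9]
`b = a` → b = [3, 4, 8, 9] (same object as a)
`c = a` → c = [3, 4, 8, 9] (same object as a, b)
`a[0] = 541` → a = [541, 4, 8, 9] (same object as b, c); b = [541, 4, 8, 9] (same object as a, c); c = [541, 4, 8, 9] (same object as a, b)
`b.append(817)` → a = [541, 4, 8, 9, 817] (same object as b, c); b = [541, 4, 8, 9, 817] (same object as a, c); c = [541, 4, 8, 9, 817] (same object as a, b)
`print(a)` → prints [541, 4, 8, 9, 817]
`print(c)` → prints [541, 4, 8, 9, 817]

Answer:
[541, 4, 8, 9, 817]
[541, 4, 8, 9, 817]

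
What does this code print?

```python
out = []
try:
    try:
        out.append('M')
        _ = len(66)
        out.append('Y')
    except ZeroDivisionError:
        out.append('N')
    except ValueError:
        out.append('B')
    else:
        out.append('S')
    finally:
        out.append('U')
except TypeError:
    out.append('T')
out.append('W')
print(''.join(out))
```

Execution trace: 'M' (try body) → 'U' (finally) → 'T' (outer except TypeError) → 'W' (after the try/except). Output: MUTW

Answer: MUTW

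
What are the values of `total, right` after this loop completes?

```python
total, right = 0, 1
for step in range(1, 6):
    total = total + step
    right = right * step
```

Sum and factorial of 1 to 5
`total, right` takes the values: (0, 1) → (1, 1) → (3, 1) → (3, 2) → (6, 2) → (6, 6) → (10, 6) → (10, 24) → (15, 24) → (15, 120)

Answer: 15, 120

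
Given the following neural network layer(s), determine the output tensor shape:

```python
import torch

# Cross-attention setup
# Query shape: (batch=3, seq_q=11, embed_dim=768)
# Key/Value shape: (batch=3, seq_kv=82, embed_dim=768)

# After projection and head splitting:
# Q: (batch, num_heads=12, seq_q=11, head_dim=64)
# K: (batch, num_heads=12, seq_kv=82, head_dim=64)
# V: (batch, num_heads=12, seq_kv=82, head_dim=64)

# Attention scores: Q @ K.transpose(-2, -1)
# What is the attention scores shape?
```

Input: (3, 11, 768) -> Output: (3, 12, 11, 82)

Answer: (3, 12, 11, 82)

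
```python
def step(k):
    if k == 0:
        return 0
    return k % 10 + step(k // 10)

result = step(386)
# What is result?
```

Sum of digits of 386: 6 + 8 + 3 = 17

Answer: 17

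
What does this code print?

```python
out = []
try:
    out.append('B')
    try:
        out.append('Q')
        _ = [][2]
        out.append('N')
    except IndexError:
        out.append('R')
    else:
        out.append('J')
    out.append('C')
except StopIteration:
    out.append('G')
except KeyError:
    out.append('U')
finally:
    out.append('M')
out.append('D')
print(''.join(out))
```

Execution trace: 'B' (try body) → 'Q' (inner try body) → 'R' (inner except IndexError) → 'C' (try body, no exception) → 'M' (finally) → 'D' (after the try/except). Output: BQRCMD

Answer: BQRCMD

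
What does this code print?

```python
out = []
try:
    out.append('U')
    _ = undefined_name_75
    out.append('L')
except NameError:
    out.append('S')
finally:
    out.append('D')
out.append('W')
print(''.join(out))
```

Execution trace: 'U' (try body) → 'S' (except NameError) → 'D' (finally) → 'W' (after the try/except). Output: USDW

Answer: USDW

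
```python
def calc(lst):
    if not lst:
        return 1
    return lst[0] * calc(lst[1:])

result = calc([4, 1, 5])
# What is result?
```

Product over [4, 1, 5] = 4 * 1 * 5 = 20

Answer: 20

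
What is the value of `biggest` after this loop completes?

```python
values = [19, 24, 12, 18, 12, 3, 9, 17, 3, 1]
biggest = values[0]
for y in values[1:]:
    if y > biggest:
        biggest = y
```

Maximum of [19, 24, 12, 18, 12, 3, 9, 17, 3, 1]
`biggest` takes the values: 19 → 24

Answer: 24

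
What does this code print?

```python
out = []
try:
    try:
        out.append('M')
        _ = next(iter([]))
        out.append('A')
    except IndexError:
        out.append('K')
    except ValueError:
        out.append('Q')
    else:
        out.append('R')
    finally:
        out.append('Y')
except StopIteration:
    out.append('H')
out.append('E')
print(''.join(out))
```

Execution trace: 'M' (inner try body) → 'Y' (inner finally) → 'H' (outer except StopIteration) → 'E' (after the try/except). Output: MYHE

Answer: MYHE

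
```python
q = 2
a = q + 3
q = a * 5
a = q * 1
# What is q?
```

Trace:
`q = 2` → q = 2
`a = q + 3` → a = 5
`q = a * 5` → q = 25
`a = q * 1` → a = 25
So q = 25

Answer: 25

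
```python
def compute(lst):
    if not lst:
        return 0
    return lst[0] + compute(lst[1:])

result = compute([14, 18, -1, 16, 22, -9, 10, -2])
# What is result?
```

14 + 18 + (-1) + 16 + 22 + (-9) + 10 + (-2) + 0 = 68

Answer: 68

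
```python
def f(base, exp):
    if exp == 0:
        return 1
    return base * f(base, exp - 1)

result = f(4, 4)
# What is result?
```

f(4, 4) = 4 * 4 * 4 * 4 = 256

Answer: 256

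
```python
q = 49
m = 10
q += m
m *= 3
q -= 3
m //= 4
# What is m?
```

Trace:
`q = 49` → q = 49
`m = 10` → m = 10
`q += m` → q = 59
`m *= 3` → m = 30
`q -= 3` → q = 56
`m //= 4` → m = 7
So m = 7

Answer: 7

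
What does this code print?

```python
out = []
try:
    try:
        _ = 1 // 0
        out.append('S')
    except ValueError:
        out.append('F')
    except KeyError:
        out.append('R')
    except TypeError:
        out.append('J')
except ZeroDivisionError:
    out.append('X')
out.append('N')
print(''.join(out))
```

Execution trace: 'X' (outer except ZeroDivisionError) → 'N' (after the try/except). Output: XN

Answer: XN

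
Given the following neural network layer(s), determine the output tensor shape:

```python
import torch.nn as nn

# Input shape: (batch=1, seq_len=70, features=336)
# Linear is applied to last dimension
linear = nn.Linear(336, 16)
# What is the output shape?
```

Input: (1, 70, 336) -> Output: (1, 70, 16)

Answer: (1, 70, 16)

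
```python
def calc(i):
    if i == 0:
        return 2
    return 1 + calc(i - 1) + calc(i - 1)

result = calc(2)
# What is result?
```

calc(i) = 1 + 2·calc(i-1), calc(0)=2. Closed form: (2+1)·2^2 - 1 = 11.

Answer: 11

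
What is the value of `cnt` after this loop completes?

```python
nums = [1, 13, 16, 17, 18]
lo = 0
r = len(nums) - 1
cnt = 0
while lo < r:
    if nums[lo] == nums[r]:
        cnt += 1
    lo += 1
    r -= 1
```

Count matching pairs from ends
`cnt` takes the values: 0

Answer: 0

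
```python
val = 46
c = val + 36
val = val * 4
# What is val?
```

Trace:
`val = 46` → val = 46
`c = val + 36` → c = 82
`val = val * 4` → val = 184
So val = 184

Answer: 184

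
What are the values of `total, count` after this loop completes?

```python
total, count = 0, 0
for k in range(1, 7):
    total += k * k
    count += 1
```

Sum of squares and count
`total, count` takes the values: (0, 0) → (1, 0) → (1, 1) → (5, 1) → (5, 2) → (14, 2) → (14, 3) → (30, 3) → (30, 4) → (55, 4) → (55, 5) → (91, 5) → (91, 6)

Answer: 91, 6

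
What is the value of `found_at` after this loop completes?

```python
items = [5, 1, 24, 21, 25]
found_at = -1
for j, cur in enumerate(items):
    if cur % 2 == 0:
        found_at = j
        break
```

First even number index in [5, 1, 24, 21, 25]
`found_at` takes the values: -1 → 2

Answer: 2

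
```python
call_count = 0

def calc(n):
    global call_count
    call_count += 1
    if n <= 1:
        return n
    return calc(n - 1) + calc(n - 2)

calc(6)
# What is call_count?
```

Calls(n) = 1 + Calls(n-1) + Calls(n-2); Calls(0)=Calls(1)=1. For n=6 this gives 25.

Answer: 25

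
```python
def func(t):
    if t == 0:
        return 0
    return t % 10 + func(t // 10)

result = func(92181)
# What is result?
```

Sum of digits of 92181: 1 + 8 + 1 + 2 + 9 = 21

Answer: 21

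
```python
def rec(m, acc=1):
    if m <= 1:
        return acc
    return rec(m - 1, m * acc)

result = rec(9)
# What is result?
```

Accumulator trace (n, acc): (9, 1) -> (8, 9) -> (7, 72) -> (6, 504) -> (5, 3024) -> (4, 15120) -> (3, 60480) -> (2, 181440) -> (1, 362880) -> return 362880

Answer: 362880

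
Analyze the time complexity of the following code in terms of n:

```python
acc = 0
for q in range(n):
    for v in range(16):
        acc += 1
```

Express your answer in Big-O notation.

Each loop level contributes: n × 1. Multiplying the contributions gives O(n).

Answer: O(n)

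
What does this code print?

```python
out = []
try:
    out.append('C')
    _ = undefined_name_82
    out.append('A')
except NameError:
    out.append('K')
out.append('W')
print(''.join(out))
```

Execution trace: 'C' (try body) → 'K' (except NameError) → 'W' (after the try/except). Output: CKW

Answer: CKW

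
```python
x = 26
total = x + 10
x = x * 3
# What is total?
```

Trace:
`x = 26` → x = 26
`total = x + 10` → total = 36
`x = x * 3` → x = 78
So total = 36

Answer: 36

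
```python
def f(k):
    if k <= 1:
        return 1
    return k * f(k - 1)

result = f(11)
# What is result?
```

f(11) = 11 * 10 * 9 * 8 * 7 * 6 * 5 * 4 * 3 * 2 * 1 = 39916800

Answer: 39916800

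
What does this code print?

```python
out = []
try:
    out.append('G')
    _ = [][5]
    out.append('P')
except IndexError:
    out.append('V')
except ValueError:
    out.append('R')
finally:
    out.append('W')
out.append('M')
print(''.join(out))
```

Execution trace: 'G' (try body) → 'V' (except IndexError) → 'W' (finally) → 'M' (after the try/except). Output: GVWM

Answer: GVWM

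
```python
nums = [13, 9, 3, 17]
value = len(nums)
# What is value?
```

Trace:
`nums = [13, 9, 3, 17]` → nums = [13, 9, 3, 17]
`value = len(nums)` → value = 4
So value = 4

Answer: 4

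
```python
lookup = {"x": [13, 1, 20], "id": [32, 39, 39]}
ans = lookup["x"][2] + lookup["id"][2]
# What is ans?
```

Trace:
`lookup = {"x": [13, 1, 20], "id": [32, 39, 39]}` → lookup = {'x': [13, 1, 20], 'id': [32, 39, 39]}
`ans = lookup["x"][2] + lookup["id"][2]` → ans = 59
So ans = 59

Answer: 59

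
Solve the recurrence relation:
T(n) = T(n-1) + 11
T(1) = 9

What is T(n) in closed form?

Unrolling: T(n) = T(1) + 11·(n-1) = 9 + 11(n-1) = 11n - 2.

Answer: T(n) = 11n - 2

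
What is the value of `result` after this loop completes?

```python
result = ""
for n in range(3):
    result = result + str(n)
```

Concatenate digits 0 to 2
`result` takes the values: "" → "0" → "01" → "012"

Answer: "012"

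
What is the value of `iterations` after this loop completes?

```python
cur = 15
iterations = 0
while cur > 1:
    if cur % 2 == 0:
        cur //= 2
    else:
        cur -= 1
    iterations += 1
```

Steps to reduce 15 to 1
`iterations` takes the values: 0 → 1 → 2 → 3 → 4 → 5 → 6

Answer: 6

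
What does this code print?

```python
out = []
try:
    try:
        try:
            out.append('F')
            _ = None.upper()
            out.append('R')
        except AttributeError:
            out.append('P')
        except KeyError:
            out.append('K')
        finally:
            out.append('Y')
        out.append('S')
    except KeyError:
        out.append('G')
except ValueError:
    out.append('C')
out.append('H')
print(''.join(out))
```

Execution trace: 'F' (inner try body) → 'P' (inner except AttributeError) → 'Y' (inner finally) → 'S' (try body, no exception) → 'H' (after the try/except). Output: FPYSH

Answer: FPYSH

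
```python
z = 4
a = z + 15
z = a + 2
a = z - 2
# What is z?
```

Trace:
`z = 4` → z = 4
`a = z + 15` → a = 19
`z = a + 2` → z = 21
`a = z - 2` → a = 19
So z = 21

Answer: 21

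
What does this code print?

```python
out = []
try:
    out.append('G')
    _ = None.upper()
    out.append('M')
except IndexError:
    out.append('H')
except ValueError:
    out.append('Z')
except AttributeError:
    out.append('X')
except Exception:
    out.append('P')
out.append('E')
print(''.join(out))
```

Execution trace: 'G' (try body) → 'X' (except AttributeError) → 'E' (after the try/except). Output: GXE

Answer: GXE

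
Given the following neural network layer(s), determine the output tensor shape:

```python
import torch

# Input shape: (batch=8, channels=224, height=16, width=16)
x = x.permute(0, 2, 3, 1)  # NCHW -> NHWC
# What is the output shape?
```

Input: (8, 224, 16, 16) -> Output: (8, 16, 16, 224)

Answer: (8, 16, 16, 224)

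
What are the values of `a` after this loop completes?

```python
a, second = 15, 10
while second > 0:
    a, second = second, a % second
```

GCD of 15 and 10
`a` takes the values: 15 → 10 → 5

Answer: 5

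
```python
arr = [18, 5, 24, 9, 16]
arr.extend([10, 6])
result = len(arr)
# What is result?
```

Trace:
`arr = [18, 5, 24, 9, 16]` → arr = [18, 5, 24, 9, 16]
`arr.extend([10, 6])` → arr = [18, 5, 24, 9, 16, 10, 6]
`result = len(arr)` → result = 7
So result = 7

Answer: 7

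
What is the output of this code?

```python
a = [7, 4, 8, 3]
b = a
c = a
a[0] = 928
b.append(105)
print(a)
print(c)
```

Key concept: multiple aliases.
Step by step:
`a = [7, 4, 8, 3]` → a = [7, 4, 8, 3]
`b = a` → b = [7, 4, 8, 3] (same object as a)
`c = a` → c = [7, 4, 8, 3] (same object as a, b)
`a[0] = 928` → a = [928, 4, 8, 3] (same object as b, c); b = [928, 4, 8, 3] (same object as a, c); c = [928, 4, 8, 3] (same object as a, b)
`b.append(105)` → a = [928, 4, 8, 3, 105] (same object as b, c); b = [928, 4, 8, 3, 105] (same object as a, c); c = [928, 4, 8, 3, 105] (same object as a, b)
`print(a)` → prints [928, 4, 8, 3, 105]
`print(c)` → prints [928, 4, 8, 3, 105]

Answer:
[928, 4, 8, 3, 105]
[928, 4, 8, 3, 105]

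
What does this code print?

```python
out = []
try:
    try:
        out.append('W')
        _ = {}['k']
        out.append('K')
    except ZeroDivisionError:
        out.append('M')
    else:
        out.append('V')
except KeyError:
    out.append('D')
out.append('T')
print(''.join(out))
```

Execution trace: 'W' (try body) → 'D' (outer except KeyError) → 'T' (after the try/except). Output: WDT

Answer: WDT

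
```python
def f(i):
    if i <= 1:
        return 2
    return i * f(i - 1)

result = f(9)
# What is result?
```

f(9) = 9 * 8 * 7 * 6 * 5 * 4 * 3 * 2 * 2 = 725760

Answer: 725760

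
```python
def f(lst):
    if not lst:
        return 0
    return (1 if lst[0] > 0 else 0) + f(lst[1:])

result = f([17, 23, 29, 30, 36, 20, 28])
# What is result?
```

Count of positive elements in [17, 23, 29, 30, 36, 20, 28] = 7

Answer: 7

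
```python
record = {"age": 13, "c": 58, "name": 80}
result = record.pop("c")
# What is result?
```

Trace:
`record = {"age": 13, "c": 58, "name": 80}` → record = {'age': 13, 'c': 58, 'name': 80}
`result = record.pop("c")` → record = {'age': 13, 'name': 80}; result = 58
So result = 58

Answer: 58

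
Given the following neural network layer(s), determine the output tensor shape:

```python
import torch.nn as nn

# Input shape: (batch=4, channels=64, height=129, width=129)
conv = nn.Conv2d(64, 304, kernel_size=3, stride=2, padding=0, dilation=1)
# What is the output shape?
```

Input: (4, 64, 129, 129) -> Output: (4, 304, 64, 64)

Answer: (4, 304, 64, 64)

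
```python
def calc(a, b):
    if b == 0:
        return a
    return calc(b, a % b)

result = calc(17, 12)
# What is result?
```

calc(17, 12) -> calc(12, 5) -> calc(5, 2) -> calc(2, 1) -> calc(1, 0) -> 1

Answer: 1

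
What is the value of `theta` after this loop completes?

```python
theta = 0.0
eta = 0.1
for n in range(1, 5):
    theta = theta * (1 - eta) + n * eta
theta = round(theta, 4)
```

Moving average with lr=0.1
`theta` takes the values: 0.0 → 0.1 → 0.29 → 0.561 → 0.9049

Answer: 0.9049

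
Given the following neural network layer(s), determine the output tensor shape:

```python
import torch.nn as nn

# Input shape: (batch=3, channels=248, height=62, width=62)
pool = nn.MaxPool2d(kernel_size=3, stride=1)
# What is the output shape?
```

Input: (3, 248, 62, 62) -> Output: (3, 248, 60, 60)

Answer: (3, 248, 60, 60)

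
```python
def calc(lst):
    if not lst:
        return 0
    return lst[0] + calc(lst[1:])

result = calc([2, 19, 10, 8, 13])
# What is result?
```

2 + 19 + 10 + 8 + 13 + 0 = 52

Answer: 52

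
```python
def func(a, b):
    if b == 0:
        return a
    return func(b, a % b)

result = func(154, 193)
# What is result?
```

func(154, 193) -> func(193, 154) -> func(154, 39) -> func(39, 37) -> func(37, 2) -> func(2, 1) -> func(1, 0) -> 1

Answer: 1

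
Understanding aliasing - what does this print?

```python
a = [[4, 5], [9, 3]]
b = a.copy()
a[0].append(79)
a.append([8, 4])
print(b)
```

Key concept: shallow copy with nested lists.
Step by step:
`a = [[4, 5], [9, 3]]` → a = [[4, 5], [9, 3]]
`b = a.copy()` → b = [[4, 5], [9, 3]]
`a[0].append(79)` → a = [[4, 5, 79], [9, 3]]; b = [[4, 5, 79], [9, 3]]
`a.append([8, 4])` → a = [[4, 5, 79], [9, 3], [8, 4]]
`print(b)` → prints [[4, 5, 79], [9, 3]]

Answer: [[4, 5, 79], [9, 3]]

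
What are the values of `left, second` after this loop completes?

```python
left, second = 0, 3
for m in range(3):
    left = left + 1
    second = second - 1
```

left goes 0→3, second goes 3→0
`left, second` takes the values: (0, 3) → (1, 3) → (1, 2) → (2, 2) → (2, 1) → (3, 1) → (3, 0)

Answer: 3, 0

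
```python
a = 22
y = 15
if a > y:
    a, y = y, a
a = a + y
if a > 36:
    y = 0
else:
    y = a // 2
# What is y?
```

Trace:
`a = 22` → a = 22
`y = 15` → y = 15
`if a > y: ...` → a > y is True → a = 15; y = 22
`a = a + y` → a = 37
`if a > 36: ...` → a > 36 is True → y = 0
So y = 0

Answer: 0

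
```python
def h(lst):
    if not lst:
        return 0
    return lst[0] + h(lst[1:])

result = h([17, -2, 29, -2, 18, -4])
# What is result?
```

17 + (-2) + 29 + (-2) + 18 + (-4) + 0 = 56

Answer: 56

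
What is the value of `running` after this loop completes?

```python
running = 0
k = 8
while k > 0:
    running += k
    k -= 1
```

Sum 8 down to 1
`running` takes the values: 0 → 8 → 15 → 21 → 26 → 30 → 33 → 35 → 36

Answer: 36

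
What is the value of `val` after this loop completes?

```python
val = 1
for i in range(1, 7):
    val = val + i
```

Start at 1, add 1 through 6
`val` takes the values: 1 → 2 → 4 → 7 → 11 → 16 → 22

Answer: 22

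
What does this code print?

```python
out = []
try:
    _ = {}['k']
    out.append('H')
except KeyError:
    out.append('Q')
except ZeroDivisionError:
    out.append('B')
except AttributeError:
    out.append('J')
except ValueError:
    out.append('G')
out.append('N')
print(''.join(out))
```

Execution trace: 'Q' (except KeyError) → 'N' (after the try/except). Output: QN

Answer: QN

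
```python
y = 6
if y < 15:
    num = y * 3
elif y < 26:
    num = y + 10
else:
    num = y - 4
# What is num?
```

Trace:
`y = 6` → y = 6
`if y < 15: ...` → y < 15 is True → num = 18
So num = 18

Answer: 18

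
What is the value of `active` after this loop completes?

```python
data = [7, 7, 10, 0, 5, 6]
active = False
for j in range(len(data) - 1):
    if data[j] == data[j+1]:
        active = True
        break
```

Check consecutive duplicates in [7, 7, 10, 0, 5, 6]
`active` takes the values: False → True

Answer: True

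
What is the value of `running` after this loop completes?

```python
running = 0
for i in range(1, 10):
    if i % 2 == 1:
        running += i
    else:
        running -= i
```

Add odd, subtract even
`running` takes the values: 0 → 1 → -1 → 2 → -2 → 3 → -3 → 4 → -4 → 5

Answer: 5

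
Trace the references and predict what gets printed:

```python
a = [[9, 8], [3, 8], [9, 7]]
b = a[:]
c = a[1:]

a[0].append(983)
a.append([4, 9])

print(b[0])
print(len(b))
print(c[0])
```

Key concept: slice with nested mutation.
Step by step:
`a = [[9, 8], [3, 8], [9, 7]]` → a = [[9, 8], [3, 8], [9, 7]]
`b = a[:]` → b = [[9, 8], [3, 8], [9, 7]]
`c = a[1:]` → c = [[3, 8], [9, 7]]
`a[0].append(983)` → a = [[9, 8, 983], [3, 8], [9, 7]]; b = [[9, 8, 983], [3, 8], [9, 7]]
`a.append([4, 9])` → a = [[9, 8, 983], [3, 8], [9, 7], [4, 9]]
`print(b[0])` → prints [9, 8, 983]
`print(len(b))` → prints 3
`print(c[0])` → prints [3, 8]

Answer:
[9, 8, 983]
3
[3, 8]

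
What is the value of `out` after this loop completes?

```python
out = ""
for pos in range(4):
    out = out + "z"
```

Repeat 'z' 4 times
`out` takes the values: "" → "z" → "zz" → "zzz" → "zzzz"

Answer: "zzzz"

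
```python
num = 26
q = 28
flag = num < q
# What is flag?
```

Trace:
`num = 26` → num = 26
`q = 28` → q = 28
`flag = num < q` → flag = True
So flag = True

Answer: True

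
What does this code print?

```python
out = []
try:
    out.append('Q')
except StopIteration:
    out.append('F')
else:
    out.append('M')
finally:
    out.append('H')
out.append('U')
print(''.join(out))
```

Execution trace: 'Q' (try body, no exception) → 'M' (else) → 'H' (finally) → 'U' (after the try/except). Output: QMHU

Answer: QMHU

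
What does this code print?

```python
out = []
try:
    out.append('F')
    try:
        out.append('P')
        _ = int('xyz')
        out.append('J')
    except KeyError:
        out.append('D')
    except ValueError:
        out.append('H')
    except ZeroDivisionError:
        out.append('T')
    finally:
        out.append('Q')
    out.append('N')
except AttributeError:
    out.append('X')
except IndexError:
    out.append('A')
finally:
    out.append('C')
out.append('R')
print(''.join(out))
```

Execution trace: 'F' (try body) → 'P' (inner try body) → 'H' (inner except ValueError) → 'Q' (inner finally) → 'N' (try body, no exception) → 'C' (finally) → 'R' (after the try/except). Output: FPHQNCR

Answer: FPHQNCR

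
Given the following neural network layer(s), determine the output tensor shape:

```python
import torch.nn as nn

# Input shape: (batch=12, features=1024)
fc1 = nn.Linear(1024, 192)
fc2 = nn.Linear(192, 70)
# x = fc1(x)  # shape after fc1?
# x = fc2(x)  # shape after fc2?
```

Input: (12, 1024) -> after fc1: (12, 192) -> Output: (12, 70)

Answer: (12, 70)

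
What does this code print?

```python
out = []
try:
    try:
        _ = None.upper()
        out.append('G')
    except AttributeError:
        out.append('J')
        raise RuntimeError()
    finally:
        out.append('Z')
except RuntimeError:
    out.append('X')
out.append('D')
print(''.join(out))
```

Execution trace: 'J' (inner except AttributeError) → 'Z' (inner finally) → 'X' (outer except RuntimeError) → 'D' (after the try/except). Output: JZXD

Answer: JZXD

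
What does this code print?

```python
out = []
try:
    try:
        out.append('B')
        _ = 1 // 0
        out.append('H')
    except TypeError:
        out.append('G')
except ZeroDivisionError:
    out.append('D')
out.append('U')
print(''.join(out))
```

Execution trace: 'B' (inner try body) → 'D' (outer except ZeroDivisionError) → 'U' (after the try/except). Output: BDU

Answer: BDU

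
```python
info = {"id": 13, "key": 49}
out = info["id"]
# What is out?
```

Trace:
`info = {"id": 13, "key": 49}` → info = {'id': 13, 'key': 49}
`out = info["id"]` → out = 13
So out = 13

Answer: 13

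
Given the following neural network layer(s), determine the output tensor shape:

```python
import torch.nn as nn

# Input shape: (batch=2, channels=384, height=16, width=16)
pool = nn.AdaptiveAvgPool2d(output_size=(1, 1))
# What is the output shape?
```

Input: (2, 384, 16, 16) -> Output: (2, 384, 1, 1)

Answer: (2, 384, 1, 1)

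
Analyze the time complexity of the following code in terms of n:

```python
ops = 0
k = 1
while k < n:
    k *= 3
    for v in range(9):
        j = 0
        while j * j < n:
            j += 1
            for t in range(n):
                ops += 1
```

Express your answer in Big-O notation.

Each loop level contributes: log n × 1 × √n × n. Multiplying the contributions gives O(n√n log n).

Answer: O(n√n log n)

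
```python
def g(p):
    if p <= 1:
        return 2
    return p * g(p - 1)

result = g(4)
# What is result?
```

g(4) = 4 * 3 * 2 * 2 = 48

Answer: 48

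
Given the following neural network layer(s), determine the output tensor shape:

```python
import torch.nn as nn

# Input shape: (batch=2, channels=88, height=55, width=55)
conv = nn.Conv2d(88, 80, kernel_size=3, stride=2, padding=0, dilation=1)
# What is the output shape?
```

Input: (2, 88, 55, 55) -> Output: (2, 80, 27, 27)

Answer: (2, 80, 27, 27)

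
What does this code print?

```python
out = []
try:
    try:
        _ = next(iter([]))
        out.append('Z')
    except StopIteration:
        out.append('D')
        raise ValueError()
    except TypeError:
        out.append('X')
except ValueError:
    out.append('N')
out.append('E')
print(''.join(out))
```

Execution trace: 'D' (inner except StopIteration) → 'N' (outer except ValueError) → 'E' (after the try/except). Output: DNE

Answer: DNE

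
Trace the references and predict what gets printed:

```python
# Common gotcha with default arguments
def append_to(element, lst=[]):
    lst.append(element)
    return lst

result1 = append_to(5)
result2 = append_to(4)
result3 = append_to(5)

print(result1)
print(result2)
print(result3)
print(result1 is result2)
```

Key concept: mutable default argument gotcha.
Step by step:
`result1 = append_to(5)` → result1 = [5]
`result2 = append_to(4)` → result1 = [5, 4] (same object as result2); result2 = [5, 4] (same object as result1)
`result3 = append_to(5)` → result1 = [5, 4, 5] (same object as result2, result3); result2 = [5, 4, 5] (same object as result1, result3); result3 = [5, 4, 5] (same object as result1, result2)
`print(result1)` → prints [5, 4, 5]
`print(result2)` → prints [5, 4, 5]
`print(result3)` → prints [5, 4, 5]
`print(result1 is result2)` → prints True

Answer:
[5, 4, 5]
[5, 4, 5]
[5, 4, 5]
True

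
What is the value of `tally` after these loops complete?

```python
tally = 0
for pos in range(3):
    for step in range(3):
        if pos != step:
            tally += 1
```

3² - 3 (exclude diagonal)
`tally` takes the values: 0 → 1 → 2 → 3 → 4 → 5 → 6

Answer: 6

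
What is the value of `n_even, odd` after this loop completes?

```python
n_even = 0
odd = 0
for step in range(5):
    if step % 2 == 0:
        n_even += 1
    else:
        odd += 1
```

Count evens and odds in range(5)
`n_even, odd` takes the values: (0, 0) → (1, 0) → (1, 1) → (2, 1) → (2, 2) → (3, 2)

Answer: 3, 2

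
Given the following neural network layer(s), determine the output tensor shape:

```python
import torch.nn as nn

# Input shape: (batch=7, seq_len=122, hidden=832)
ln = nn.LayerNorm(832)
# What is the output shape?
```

Input: (7, 122, 832) -> Output: (7, 122, 832)

Answer: (7, 122, 832)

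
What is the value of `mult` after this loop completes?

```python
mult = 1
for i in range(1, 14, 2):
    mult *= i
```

Product of 1, 3, 5, ... up to 13
`mult` takes the values: 1 → 3 → 15 → 105 → 945 → 10395 → 135135

Answer: 135135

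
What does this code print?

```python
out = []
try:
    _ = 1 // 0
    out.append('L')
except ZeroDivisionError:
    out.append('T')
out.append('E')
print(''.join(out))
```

Execution trace: 'T' (except ZeroDivisionError) → 'E' (after the try/except). Output: TE

Answer: TE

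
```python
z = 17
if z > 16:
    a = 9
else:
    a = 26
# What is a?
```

Trace:
`z = 17` → z = 17
`if z > 16: ...` → z > 16 is True → a = 9
So a = 9

Answer: 9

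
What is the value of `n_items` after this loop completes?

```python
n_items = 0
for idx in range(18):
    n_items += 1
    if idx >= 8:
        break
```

Loop breaks when idx reaches 8, n_items is 9
`n_items` takes the values: 0 → 1 → 2 → 3 → 4 → 5 → 6 → 7 → 8 → 9

Answer: 9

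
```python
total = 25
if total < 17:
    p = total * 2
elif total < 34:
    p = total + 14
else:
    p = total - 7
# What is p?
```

Trace:
`total = 25` → total = 25
`if total < 17: ...` → total < 17 is False, total < 34 is True → p = 39
So p = 39

Answer: 39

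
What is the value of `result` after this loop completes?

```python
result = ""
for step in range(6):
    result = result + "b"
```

Repeat 'b' 6 times
`result` takes the values: "" → "b" → "bb" → "bbb" → "bbbb" → "bbbbb" → "bbbbbb"

Answer: "bbbbbb"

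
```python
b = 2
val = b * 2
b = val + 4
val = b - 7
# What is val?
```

Trace:
`b = 2` → b = 2
`val = b * 2` → val = 4
`b = val + 4` → b = 8
`val = b - 7` → val = 1
So val = 1

Answer: 1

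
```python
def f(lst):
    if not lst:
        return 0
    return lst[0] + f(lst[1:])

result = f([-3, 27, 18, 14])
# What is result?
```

(-3) + 27 + 18 + 14 + 0 = 56

Answer: 56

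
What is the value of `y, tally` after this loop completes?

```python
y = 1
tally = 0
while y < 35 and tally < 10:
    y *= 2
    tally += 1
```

Double until >= 35 or 10 iterations
`y, tally` takes the values: (1, 0) → (2, 0) → (2, 1) → (4, 1) → (4, 2) → (8, 2) → (8, 3) → (16, 3) → (16, 4) → (32, 4) → (32, 5) → (64, 5) → (64, 6)

Answer: 64, 6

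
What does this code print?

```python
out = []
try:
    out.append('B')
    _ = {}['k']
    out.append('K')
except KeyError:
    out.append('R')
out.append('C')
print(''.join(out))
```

Execution trace: 'B' (try body) → 'R' (except KeyError) → 'C' (after the try/except). Output: BRC

Answer: BRC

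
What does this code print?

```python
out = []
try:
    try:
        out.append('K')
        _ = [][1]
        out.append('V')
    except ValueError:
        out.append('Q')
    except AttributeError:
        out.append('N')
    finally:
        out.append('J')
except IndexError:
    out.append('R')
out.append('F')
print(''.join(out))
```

Execution trace: 'K' (inner try body) → 'J' (inner finally) → 'R' (outer except IndexError) → 'F' (after the try/except). Output: KJRF

Answer: KJRF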